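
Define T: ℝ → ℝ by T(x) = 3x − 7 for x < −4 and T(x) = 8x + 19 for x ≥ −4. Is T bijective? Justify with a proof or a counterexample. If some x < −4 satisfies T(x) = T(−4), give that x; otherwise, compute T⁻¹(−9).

Both pieces are strictly increasing (slopes 3 and 8), so each is injective on its own interval.
The left piece maps (−∞, −4) onto (−∞, −19); the right piece maps [−4, ∞) onto [−13, ∞).
The images leave a gap (−19 has no preimage), so T is not surjective, hence not bijective.
Because the two images are disjoint, no x < −4 has T(x) = T(−4), so we compute T⁻¹(−9): −9 lies in [−13, ∞), so solve 8x + 19 = −9: x = (−9 − 19)/8 = −7/2.

-7/2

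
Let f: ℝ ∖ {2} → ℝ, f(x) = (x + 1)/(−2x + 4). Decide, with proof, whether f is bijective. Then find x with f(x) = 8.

31/17

If f(x) = −1/2, cross-multiplying gives −2(x + 1) = 1(−2x + 4), which simplifies to −2 = 4 — false.  So −1/2 has no preimage and f is not surjective.
Hence f is not bijective.
Solving f(x) = 8: cross-multiplying gives x + 1 = 8(−2x + 4), which rearranges to 17x = 31, so x = 31/17.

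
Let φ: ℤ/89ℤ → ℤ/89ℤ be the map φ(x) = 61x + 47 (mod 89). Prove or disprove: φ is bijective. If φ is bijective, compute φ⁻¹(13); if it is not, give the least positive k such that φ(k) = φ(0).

33

By definition, injectivity means: for all a, b in the domain, φ(a) = φ(b) implies a = b.
Suppose φ(a) = φ(b) in ℤ/89ℤ. Then 61a + 47 ≡ 61b + 47 (mod 89), thus 61(a − b) ≡ 0 (mod 89).
Since gcd(61, 89) = 1, 61 is invertible modulo 89, so a − b ≡ 0 (mod 89), i.e. a = b.
We now compute 61⁻¹ mod 89 explicitly. Euclid's algorithm: 89 = 1·61 + 28, 61 = 2·28 + 5, 28 = 5·5 + 3, 5 = 1·3 + 2, 3 = 1·2 + 1; back-substituting gives 1 = 54·61 − 37·89, so 61⁻¹ ≡ 54 (mod 89).
For any y ∈ ℤ/89ℤ, x = 54(y − 47) mod 89 satisfies φ(x) = 61·54(y − 47) + 47 ≡ y (since 61·54 ≡ 1 mod 89). So every y has a preimage.
Hence φ is bijective.
Since φ is bijective, we find φ⁻¹(13): we need 61x ≡ 13 − 47 ≡ 55 (mod 89). Using 61⁻¹ = 54: x ≡ 54·55 = 2970 = 33·89 + 33, so x = 33.
Check: φ(33) = 61·33 + 47 = 2060 = 23·89 + 13 ≡ 13 (mod 89).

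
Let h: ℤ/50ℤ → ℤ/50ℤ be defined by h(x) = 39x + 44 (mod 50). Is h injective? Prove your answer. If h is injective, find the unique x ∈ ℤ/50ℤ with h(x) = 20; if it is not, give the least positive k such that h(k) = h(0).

34

Suppose h(x_1) = h(x_2) in ℤ/50ℤ. Then 39x_1 + 44 ≡ 39x_2 + 44 (mod 50), so 39(x_1 − x_2) ≡ 0 (mod 50).
Since gcd(39, 50) = 1, 39 is invertible modulo 50, hence x_1 − x_2 ≡ 0 (mod 50), i.e. x_1 = x_2.
Therefore h is injective.
We now compute 39⁻¹ mod 50 explicitly. Euclid's algorithm: 50 = 1·39 + 11, 39 = 3·11 + 6, 11 = 1·6 + 5, 6 = 1·5 + 1; back-substituting gives 1 = 9·39 − 7·50, so 39⁻¹ ≡ 9 (mod 50).
Since h is injective, we find h⁻¹(20): we need 39x ≡ 20 − 44 ≡ 26 (mod 50). Using 39⁻¹ = 9: x ≡ 9·26 = 234 = 4·50 + 34, so x = 34.
Check: h(34) = 39·34 + 44 = 1370 = 27·50 + 20 ≡ 20 (mod 50).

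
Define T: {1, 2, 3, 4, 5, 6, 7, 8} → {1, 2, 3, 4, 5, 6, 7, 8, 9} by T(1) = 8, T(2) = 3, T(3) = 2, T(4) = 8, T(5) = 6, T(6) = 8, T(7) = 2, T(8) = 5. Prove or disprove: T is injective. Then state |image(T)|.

T(1) = 8 = T(4) with 1 ≠ 4, so T is not injective.
The image of T is {2, 3, 5, 6, 8}, which has 5 elements.

5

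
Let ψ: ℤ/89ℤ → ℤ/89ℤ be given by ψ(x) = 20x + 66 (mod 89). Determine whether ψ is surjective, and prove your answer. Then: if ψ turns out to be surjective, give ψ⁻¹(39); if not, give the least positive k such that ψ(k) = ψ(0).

12

Since gcd(20, 89) = 1, 20 is invertible modulo 89. Euclid's algorithm: 89 = 4·20 + 9, 20 = 2·9 + 2, 9 = 4·2 + 1; back-substituting gives 1 = 49·20 − 11·89, so 20⁻¹ ≡ 49 (mod 89).
For any y ∈ ℤ/89ℤ, x = 49(y − 66) mod 89 satisfies ψ(x) = 20·49(y − 66) + 66 ≡ y (since 20·49 ≡ 1 mod 89). So every y has a preimage.
Hence ψ is surjective.
Since ψ is surjective, we find ψ⁻¹(39): we need 20x ≡ 39 − 66 ≡ 62 (mod 89). Using 20⁻¹ = 49: x ≡ 49·62 = 3038 = 34·89 + 12, so x = 12.
Check: ψ(12) = 20·12 + 66 = 306 = 3·89 + 39 ≡ 39 (mod 89).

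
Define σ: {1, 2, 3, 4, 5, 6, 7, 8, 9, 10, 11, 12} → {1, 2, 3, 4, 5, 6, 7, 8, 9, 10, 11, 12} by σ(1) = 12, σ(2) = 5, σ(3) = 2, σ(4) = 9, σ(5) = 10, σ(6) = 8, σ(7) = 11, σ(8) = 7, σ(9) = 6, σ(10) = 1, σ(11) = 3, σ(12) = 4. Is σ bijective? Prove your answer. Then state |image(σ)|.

12

The values 12, 5, 2, 9, 10, 8, 11, 7, 6, 1, 3, 4 are a permutation of {1, 2, 3, 4, 5, 6, 7, 8, 9, 10, 11, 12}: each element appears exactly once.
So σ is injective and surjective, hence bijective.
The image of σ is {1, 2, 3, 4, 5, 6, 7, 8, 9, 10, 11, 12}, which has 12 elements.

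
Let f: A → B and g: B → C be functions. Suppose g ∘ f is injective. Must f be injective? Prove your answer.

injective

Suppose f(u) = f(v). Applying g: (g ∘ f)(u) = (g ∘ f)(v). Since g ∘ f is injective, u = v. Hence f is injective.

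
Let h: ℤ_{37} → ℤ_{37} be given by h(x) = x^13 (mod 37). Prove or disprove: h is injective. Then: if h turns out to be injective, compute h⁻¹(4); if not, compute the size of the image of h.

30

Since 37 is prime, the nonzero elements of ℤ_{37} form a cyclic group of order 36.
As gcd(13, 36) = 1, raising to the 13th power is a bijection on this group: if s^13 ≡ t^13 then (st^{−1})^13 = 1, and the only element of order dividing gcd(13, 36) = 1 is 1, so s = t.
With h(0) = 0 this makes h injective on all of ℤ_{37}, hence bijective (finite equal-size domain and codomain). In particular h is injective.
Since h is injective, we find the preimage of 4. The inverse of x ↦ x^13 on (ℤ_{37})^× is x ↦ x^25, because 13·25 = 325 = 9·36 + 1 ≡ 1 (mod 36) and x^{36} = 1 for x ≠ 0 (Fermat). So h⁻¹(4) = 4^25 mod 37.
Repeated squaring mod 37: 4^1 ≡ 4, 4^2 ≡ 4² = 16, 4^4 ≡ 16² = 256 ≡ 34, 4^8 ≡ 34² = 1156 ≡ 9, 4^16 ≡ 9² = 81 ≡ 7. Since 25 = 16 + 8 + 1, 4^25 ≡ 7·9·4: 7·9 = 63 ≡ 26, then 26·4 = 104 ≡ 30. So 4^25 ≡ 30 (mod 37).
Hence h⁻¹(4) = 30.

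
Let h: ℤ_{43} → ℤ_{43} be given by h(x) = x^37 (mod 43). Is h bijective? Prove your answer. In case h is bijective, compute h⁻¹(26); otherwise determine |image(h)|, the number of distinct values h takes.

Since 43 is prime, the nonzero elements of ℤ_{43} form a cyclic group of order 42.
As gcd(37, 42) = 1, raising to the 37th power is a bijection on this group: if s^37 ≡ t^37 then (st^{−1})^37 = 1, and the only element of order dividing gcd(37, 42) = 1 is 1, so s = t.
With h(0) = 0 this makes h injective on all of ℤ_{43}, hence bijective (finite equal-size domain and codomain). In particular h is bijective.
Since h is bijective, we find the preimage of 26. The inverse of x ↦ x^37 on (ℤ_{43})^× is x ↦ x^25, because 37·25 = 925 = 22·42 + 1 ≡ 1 (mod 42) and x^{42} = 1 for x ≠ 0 (Fermat). So h⁻¹(26) = 26^25 mod 43.
Repeated squaring mod 43: 26^1 ≡ 26, 26^2 ≡ 26² = 676 ≡ 31, 26^4 ≡ 31² = 961 ≡ 15, 26^8 ≡ 15² = 225 ≡ 10, 26^16 ≡ 10² = 100 ≡ 14. Since 25 = 16 + 8 + 1, 26^25 ≡ 14·10·26: 14·10 = 140 ≡ 11, then 11·26 = 286 ≡ 28. So 26^25 ≡ 28 (mod 43).
Hence h⁻¹(26) = 28.

28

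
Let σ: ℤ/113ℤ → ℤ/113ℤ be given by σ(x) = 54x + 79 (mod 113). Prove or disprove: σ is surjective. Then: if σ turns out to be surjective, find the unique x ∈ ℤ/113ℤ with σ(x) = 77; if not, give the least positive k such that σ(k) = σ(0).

Since gcd(54, 113) = 1, 54 is invertible modulo 113. Euclid's algorithm: 113 = 2·54 + 5, 54 = 10·5 + 4, 5 = 1·4 + 1; back-substituting gives 1 = 90·54 − 43·113, so 54⁻¹ ≡ 90 (mod 113).
Then y ↦ 90(y − 79) is a two-sided inverse to σ, so every y ∈ ℤ/113ℤ has a preimage.
Therefore σ is surjective.
Since σ is surjective, we compute σ⁻¹(77): solve 54x + 79 ≡ 77 (mod 113), i.e. 54x ≡ 111 (mod 113).
Multiplying by 54⁻¹ = 90 gives x ≡ 90·111 = 9990 = 88·113 + 46 ≡ 46 (mod 113).
Check: σ(46) = 54·46 + 79 = 2563 = 22·113 + 77 ≡ 77 (mod 113).

46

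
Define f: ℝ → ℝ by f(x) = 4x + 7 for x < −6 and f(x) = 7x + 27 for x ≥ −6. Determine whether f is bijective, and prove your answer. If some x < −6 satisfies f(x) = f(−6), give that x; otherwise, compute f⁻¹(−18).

-25/4

Both pieces are strictly increasing (slopes 4 and 7), so each is injective on its own interval.
The left piece maps (−∞, −6) onto (−∞, −17); the right piece maps [−6, ∞) onto [−15, ∞).
The images leave a gap (−17 has no preimage), so f is not surjective, hence not bijective.
Because the two images are disjoint, no x < −6 has f(x) = f(−6), so we compute f⁻¹(−18): −18 lies in (−∞, −17), so solve 4x + 7 = −18: x = (−18 − 7)/4 = −25/4.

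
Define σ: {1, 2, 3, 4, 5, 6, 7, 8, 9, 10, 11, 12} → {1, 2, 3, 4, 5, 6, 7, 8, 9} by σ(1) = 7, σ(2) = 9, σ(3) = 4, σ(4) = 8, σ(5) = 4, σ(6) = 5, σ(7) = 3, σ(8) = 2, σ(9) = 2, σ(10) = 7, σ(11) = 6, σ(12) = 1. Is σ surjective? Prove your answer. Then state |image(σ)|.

9

Every element of the codomain has a preimage: 1 = σ(12), 2 = σ(8), 3 = σ(7), 4 = σ(3), 5 = σ(6), 6 = σ(11), 7 = σ(1), 8 = σ(4), 9 = σ(2).
Thus σ is surjective.
The image of σ is {1, 2, 3, 4, 5, 6, 7, 8, 9}, which has 9 elements.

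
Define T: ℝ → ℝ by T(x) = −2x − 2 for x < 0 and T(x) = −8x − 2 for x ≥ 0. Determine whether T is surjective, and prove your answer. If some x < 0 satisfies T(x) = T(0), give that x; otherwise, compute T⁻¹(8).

Both pieces are strictly decreasing (slopes −2 and −8), so each is injective on its own interval.
The left piece maps (−∞, 0) onto (−2, ∞); the right piece maps [0, ∞) onto (−∞, −2].
These images together cover ℝ, so T is surjective.
Because the two images are disjoint, no x < 0 has T(x) = T(0), so we compute T⁻¹(8): 8 lies in (−2, ∞), so solve −2x − 2 = 8: x = (8 + 2)/(−2) = −5.

-5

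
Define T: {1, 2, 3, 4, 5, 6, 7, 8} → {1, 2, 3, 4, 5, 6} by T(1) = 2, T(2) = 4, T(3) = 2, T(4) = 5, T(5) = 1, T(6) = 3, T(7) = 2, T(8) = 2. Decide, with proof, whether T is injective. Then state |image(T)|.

T(1) = 2 = T(3) with 1 ≠ 3, so T is not injective.
The image of T is {1, 2, 3, 4, 5}, which has 5 elements.

5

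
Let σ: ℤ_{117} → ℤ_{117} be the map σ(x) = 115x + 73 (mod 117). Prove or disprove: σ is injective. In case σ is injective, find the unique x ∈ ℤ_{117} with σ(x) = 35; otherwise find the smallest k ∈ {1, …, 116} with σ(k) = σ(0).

19

Recall: σ is injective when σ(s) = σ(t) forces s = t.
If σ(s) = σ(t), then 115s ≡ 115t (mod 117). Because gcd(115, 117) = 1, we may cancel 115 to get s ≡ t (mod 117).
Thus σ is injective.
We now compute 115⁻¹ mod 117 explicitly. Euclid's algorithm: 117 = 1·115 + 2, 115 = 57·2 + 1; back-substituting gives 1 = 58·115 − 57·117, so 115⁻¹ ≡ 58 (mod 117).
Since σ is injective, we find σ⁻¹(35): we need 115x ≡ 35 − 73 ≡ 79 (mod 117). Using 115⁻¹ = 58: x ≡ 58·79 = 4582 = 39·117 + 19, so x = 19.
Check: σ(19) = 115·19 + 73 = 2258 = 19·117 + 35 ≡ 35 (mod 117).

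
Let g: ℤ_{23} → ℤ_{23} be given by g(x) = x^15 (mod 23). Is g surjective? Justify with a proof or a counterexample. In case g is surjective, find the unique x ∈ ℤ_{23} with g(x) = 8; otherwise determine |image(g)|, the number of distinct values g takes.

6

Since 23 is prime, the nonzero elements of ℤ_{23} form a cyclic group of order 22.
As gcd(15, 22) = 1, raising to the 15th power is a bijection on this group: if s^15 ≡ t^15 then (st^{−1})^15 = 1, and the only element of order dividing gcd(15, 22) = 1 is 1, so s = t.
With g(0) = 0 this makes g injective on all of ℤ_{23}, hence bijective (finite equal-size domain and codomain). In particular g is surjective.
Since g is surjective, we find the preimage of 8. The inverse of x ↦ x^15 on (ℤ_{23})^× is x ↦ x^3, because 15·3 = 45 = 2·22 + 1 ≡ 1 (mod 22) and x^{22} = 1 for x ≠ 0 (Fermat). So g⁻¹(8) = 8^3 mod 23.
Repeated squaring mod 23: 8^1 ≡ 8, 8^2 ≡ 8² = 64 ≡ 18. Since 3 = 2 + 1, 8^3 ≡ 18·8: 18·8 = 144 ≡ 6. So 8^3 ≡ 6 (mod 23).
Hence g⁻¹(8) = 6.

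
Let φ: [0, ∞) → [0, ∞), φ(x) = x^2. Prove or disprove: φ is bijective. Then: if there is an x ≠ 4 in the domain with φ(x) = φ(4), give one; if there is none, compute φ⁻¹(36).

6

On [0, ∞), x ↦ x^2 is strictly increasing (injective) and for any y ∈ [0, ∞) the 2nd root y^{1/2} lies in [0, ∞) (surjective). So φ is bijective.
Since x ↦ x^2 is strictly increasing on [0, ∞), it is injective there, so no x ≠ 4 in the domain has φ(x) = φ(4). We therefore compute φ⁻¹(36) = 36^{1/2} = 6 (indeed 6^2 = 36).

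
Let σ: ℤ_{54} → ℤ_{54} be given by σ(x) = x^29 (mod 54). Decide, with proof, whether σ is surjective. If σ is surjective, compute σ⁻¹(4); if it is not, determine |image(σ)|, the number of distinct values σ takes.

σ(0) = 0^29 = 0.
σ(6): Repeated squaring mod 54: 6^1 ≡ 6, 6^2 ≡ 6² = 36, 6^4 ≡ 36² = 1296 ≡ 0, 6^8 ≡ 0² = 0, 6^16 ≡ 0² = 0. Since 29 = 16 + 8 + 4 + 1, 6^29 ≡ 0·0·0·6: 0·0 = 0, then 0·0 = 0, then 0·6 = 0. So 6^29 ≡ 0 (mod 54).
So σ(0) = σ(6) = 0 while 0 ≠ 6, hence σ is not injective.
A non-injective map from the 54-element set ℤ_{54} to itself takes at most 53 distinct values, so it cannot be surjective. Hence σ is not surjective.
Since σ is not surjective, we determine |image(σ)|. Computing x^29 mod 54 for each x (by repeated squaring, reducing mod 54 at every step), the values σ(0), σ(1), …, σ(53) are: 0, 1, 50, 27, 16, 29, 0, 49, 44, 27, 46, 41, 0, 7, 20, 27, 40, 35, 0, 37, 32, 27, 52, 11, 0, 31, 26, 27, 28, 23, 0, 43, 2, 27, 22, 17, 0, 19, 14, 27, 34, 47, 0, 13, 8, 27, 10, 5, 0, 25, 38, 27, 4, 53.
The distinct values are {0, 1, 2, 4, 5, 7, 8, 10, 11, 13, 14, 16, 17, 19, 20, 22, 23, 25, 26, 27, 28, 29, 31, 32, 34, 35, 37, 38, 40, 41, 43, 44, 46, 47, 49, 50, 52, 53}; there are 38 of them.

38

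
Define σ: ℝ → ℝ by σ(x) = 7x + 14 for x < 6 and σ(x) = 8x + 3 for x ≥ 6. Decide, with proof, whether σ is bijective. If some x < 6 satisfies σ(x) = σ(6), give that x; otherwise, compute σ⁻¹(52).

Both pieces are strictly increasing (slopes 7 and 8), so each is injective on its own interval.
The left piece maps (−∞, 6) onto (−∞, 56); the right piece maps [6, ∞) onto [51, ∞).
These images overlap. In particular σ(6) = 51 (right piece), and solving 7x + 14 = 51 on the left piece gives x = 37/7 < 6.
So σ(37/7) = σ(6) with 37/7 ≠ 6, and σ is not injective, hence not bijective. This x = 37/7 is the requested value below 6.

37/7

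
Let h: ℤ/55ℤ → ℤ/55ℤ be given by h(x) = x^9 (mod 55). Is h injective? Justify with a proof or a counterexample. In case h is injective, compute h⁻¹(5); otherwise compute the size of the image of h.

20

Computing x^9 mod 55 for each x (by repeated squaring, reducing mod 55 at every step), the values h(0), h(1), …, h(54) are: 0, 1, 17, 48, 14, 20, 46, 52, 18, 49, 10, 11, 12, 28, 4, 25, 31, 2, 8, 29, 5, 21, 22, 23, 39, 15, 36, 42, 13, 19, 40, 16, 32, 33, 34, 50, 26, 47, 53, 24, 30, 51, 27, 43, 44, 45, 6, 37, 3, 9, 35, 41, 7, 38, 54.
Every element of ℤ/55ℤ appears exactly once in this list, so h is a bijection, and in particular injective.
Since h is injective, we read off the preimage of 5 from the same table: h(20) = 5, so h⁻¹(5) = 20.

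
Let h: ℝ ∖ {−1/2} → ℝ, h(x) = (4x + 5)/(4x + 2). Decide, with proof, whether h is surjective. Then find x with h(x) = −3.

-11/16

If h(x) = 1, cross-multiplying gives 4(4x + 5) = 4(4x + 2), which simplifies to 20 = 8 — false.  So 1 has no preimage and h is not surjective.
Solving h(x) = −3: cross-multiplying gives 4x + 5 = −3(4x + 2), which rearranges to 16x = −11, so x = −11/16.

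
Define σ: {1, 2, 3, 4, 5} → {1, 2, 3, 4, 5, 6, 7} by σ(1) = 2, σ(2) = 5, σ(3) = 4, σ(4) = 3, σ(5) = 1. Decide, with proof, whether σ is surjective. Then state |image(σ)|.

No element maps to 6, so σ is not surjective.
The image of σ is {1, 2, 3, 4, 5}, which has 5 elements.

5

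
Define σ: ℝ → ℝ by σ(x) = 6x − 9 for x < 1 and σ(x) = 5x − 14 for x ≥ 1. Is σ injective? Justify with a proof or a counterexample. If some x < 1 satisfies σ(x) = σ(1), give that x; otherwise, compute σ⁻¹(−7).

Both pieces are strictly increasing (slopes 6 and 5), so each is injective on its own interval.
The left piece maps (−∞, 1) onto (−∞, −3); the right piece maps [1, ∞) onto [−9, ∞).
These images overlap. In particular σ(1) = −9 (right piece), and solving 6x − 9 = −9 on the left piece gives x = 0 < 1.
So σ(0) = σ(1) with 0 ≠ 1, and σ is not injective. This x = 0 is the requested value below 1.

0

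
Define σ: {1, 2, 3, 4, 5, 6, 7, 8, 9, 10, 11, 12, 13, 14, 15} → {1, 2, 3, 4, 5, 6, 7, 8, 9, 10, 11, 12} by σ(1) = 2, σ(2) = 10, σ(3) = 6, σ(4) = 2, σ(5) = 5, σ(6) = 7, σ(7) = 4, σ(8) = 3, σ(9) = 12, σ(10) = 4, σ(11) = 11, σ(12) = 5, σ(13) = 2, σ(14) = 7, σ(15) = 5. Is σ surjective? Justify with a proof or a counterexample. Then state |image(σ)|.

No element maps to 1, so σ is not surjective.
The image of σ is {2, 3, 4, 5, 6, 7, 10, 11, 12}, which has 9 elements.

9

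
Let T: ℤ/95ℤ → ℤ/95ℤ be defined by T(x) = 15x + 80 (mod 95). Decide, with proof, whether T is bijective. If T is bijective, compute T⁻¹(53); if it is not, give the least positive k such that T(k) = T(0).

We have gcd(15, 95) = 5 > 1. Taking a = 0 and b = 19: T(0) = 80 and T(19) = 15·19 + 80 = 365 ≡ 80 (mod 95).
So T(0) = T(19) while 0 ≠ 19, therefore T is not injective, hence not bijective.
Since T is not bijective, we find the least positive k with T(k) = T(0): this means 15k ≡ 0 (mod 95), i.e. 95 ∣ 15k. Since gcd(15, 95) = 5, dividing through by 5 this holds exactly when 19 ∣ 3k, and as gcd(3, 19) = 1, exactly when 19 ∣ k.
The smallest positive such k is 19.

19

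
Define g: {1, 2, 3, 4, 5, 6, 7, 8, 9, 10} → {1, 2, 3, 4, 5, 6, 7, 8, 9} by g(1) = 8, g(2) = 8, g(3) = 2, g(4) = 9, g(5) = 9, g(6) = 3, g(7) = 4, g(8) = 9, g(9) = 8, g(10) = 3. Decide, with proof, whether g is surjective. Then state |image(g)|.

5

No element maps to 1, so g is not surjective.
The image of g is {2, 3, 4, 8, 9}, which has 5 elements.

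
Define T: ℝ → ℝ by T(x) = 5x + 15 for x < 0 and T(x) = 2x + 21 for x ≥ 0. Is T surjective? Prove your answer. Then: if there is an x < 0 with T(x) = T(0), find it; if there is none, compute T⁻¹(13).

Both pieces are strictly increasing (slopes 5 and 2), so each is injective on its own interval.
The left piece maps (−∞, 0) onto (−∞, 15); the right piece maps [0, ∞) onto [21, ∞).
The union (−∞, 15) ∪ [21, ∞) omits the interval between 15 and 21; in particular 15 has no preimage. So T is not surjective.
Because the two images are disjoint, no x < 0 has T(x) = T(0), so we compute T⁻¹(13): 13 lies in (−∞, 15), so solve 5x + 15 = 13: x = (13 − 15)/5 = −2/5.

-2/5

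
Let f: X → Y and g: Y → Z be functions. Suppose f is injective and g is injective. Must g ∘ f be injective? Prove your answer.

injective

Suppose (g ∘ f)(x_1) = (g ∘ f)(x_2), i.e. g(f(x_1)) = g(f(x_2)).
Since g is injective, f(x_1) = f(x_2). Since f is injective, x_1 = x_2. Therefore g ∘ f is injective.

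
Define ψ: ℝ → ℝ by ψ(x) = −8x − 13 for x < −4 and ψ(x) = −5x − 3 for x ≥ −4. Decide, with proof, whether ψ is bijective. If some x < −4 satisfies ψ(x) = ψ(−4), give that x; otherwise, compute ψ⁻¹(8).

-11/5

Both pieces are strictly decreasing (slopes −8 and −5), so each is injective on its own interval.
The left piece maps (−∞, −4) onto (19, ∞); the right piece maps [−4, ∞) onto (−∞, 17].
The images leave a gap (19 has no preimage), so ψ is not surjective, hence not bijective.
Because the two images are disjoint, no x < −4 has ψ(x) = ψ(−4), so we compute ψ⁻¹(8): 8 lies in (−∞, 17], so solve −5x − 3 = 8: x = (8 + 3)/(−5) = −11/5.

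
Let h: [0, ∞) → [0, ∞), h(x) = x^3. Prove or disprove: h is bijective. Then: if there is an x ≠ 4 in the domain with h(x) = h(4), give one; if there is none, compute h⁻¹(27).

On [0, ∞), x ↦ x^3 is strictly increasing (injective) and for any y ∈ [0, ∞) the 3rd root y^{1/3} lies in [0, ∞) (surjective). So h is bijective.
Since x ↦ x^3 is strictly increasing on [0, ∞), it is injective there, so no x ≠ 4 in the domain has h(x) = h(4). We therefore compute h⁻¹(27) = 27^{1/3} = 3 (indeed 3^3 = 27).

3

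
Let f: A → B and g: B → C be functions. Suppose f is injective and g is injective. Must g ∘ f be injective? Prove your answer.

Suppose (g ∘ f)(u) = (g ∘ f)(v), i.e. g(f(u)) = g(f(v)).
Since g is injective, f(u) = f(v). Since f is injective, u = v. Thus g ∘ f is injective.

injective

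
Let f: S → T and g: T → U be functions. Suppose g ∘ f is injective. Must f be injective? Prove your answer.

injective

Suppose f(s) = f(t). Applying g: (g ∘ f)(s) = (g ∘ f)(t). Since g ∘ f is injective, s = t. Therefore f is injective.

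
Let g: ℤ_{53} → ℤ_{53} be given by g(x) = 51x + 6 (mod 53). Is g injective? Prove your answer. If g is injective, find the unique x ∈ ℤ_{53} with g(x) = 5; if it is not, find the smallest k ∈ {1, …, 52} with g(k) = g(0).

Recall that injectivity means: for all u, v in the domain, g(u) = g(v) implies u = v.
If g(u) = g(v), then 51u ≡ 51v (mod 53). Because gcd(51, 53) = 1, we may cancel 51 to get u ≡ v (mod 53).
So g is injective.
We now compute 51⁻¹ mod 53 explicitly. Euclid's algorithm: 53 = 1·51 + 2, 51 = 25·2 + 1; back-substituting gives 1 = 26·51 − 25·53, so 51⁻¹ ≡ 26 (mod 53).
Since g is injective, we find g⁻¹(5): we need 51x ≡ 5 − 6 ≡ 52 (mod 53). Using 51⁻¹ = 26: x ≡ 26·52 = 1352 = 25·53 + 27, so x = 27.
Check: g(27) = 51·27 + 6 = 1383 = 26·53 + 5 ≡ 5 (mod 53).

27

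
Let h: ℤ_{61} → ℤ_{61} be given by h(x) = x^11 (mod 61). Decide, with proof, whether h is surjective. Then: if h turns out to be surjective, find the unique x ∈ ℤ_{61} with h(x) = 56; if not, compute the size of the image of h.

Since 61 is prime, the nonzero elements of ℤ_{61} form a cyclic group of order 60.
As gcd(11, 60) = 1, raising to the 11th power is a bijection on this group: if s^11 ≡ t^11 then (st^{−1})^11 = 1, and the only element of order dividing gcd(11, 60) = 1 is 1, so s = t.
With h(0) = 0 this makes h injective on all of ℤ_{61}, hence bijective (finite equal-size domain and codomain). In particular h is surjective.
Since h is surjective, we find the preimage of 56. The inverse of x ↦ x^11 on (ℤ_{61})^× is x ↦ x^11, because 11·11 = 121 = 2·60 + 1 ≡ 1 (mod 60) and x^{60} = 1 for x ≠ 0 (Fermat). So h⁻¹(56) = 56^11 mod 61.
Repeated squaring mod 61: 56^1 ≡ 56, 56^2 ≡ 56² = 3136 ≡ 25, 56^4 ≡ 25² = 625 ≡ 15, 56^8 ≡ 15² = 225 ≡ 42. Since 11 = 8 + 2 + 1, 56^11 ≡ 42·25·56: 42·25 = 1050 ≡ 13, then 13·56 = 728 ≡ 57. So 56^11 ≡ 57 (mod 61).
Hence h⁻¹(56) = 57.

57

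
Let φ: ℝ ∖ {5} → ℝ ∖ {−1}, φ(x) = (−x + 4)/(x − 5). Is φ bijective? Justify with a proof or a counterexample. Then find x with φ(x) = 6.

Suppose φ(a) = φ(b). Cross-multiplying: (−a + 4)(b − 5) = (−b + 4)(a − 5).
Expanding both sides and cancelling the symmetric terms leaves 1·(a − b) = 0. Since 1 ≠ 0, a = b. So φ is injective.
For any y ≠ −1, solving y(x − 5) = −x + 4 for x gives a well-defined x ≠ 5. So φ is surjective.
Therefore φ is bijective.
Solving φ(x) = 6: cross-multiplying gives −x + 4 = 6(x − 5), which rearranges to −7x = −34, so x = 34/7.

34/7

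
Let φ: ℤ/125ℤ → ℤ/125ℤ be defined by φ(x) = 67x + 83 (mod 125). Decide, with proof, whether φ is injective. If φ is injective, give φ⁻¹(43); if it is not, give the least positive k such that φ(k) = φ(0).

If φ(x_1) = φ(x_2), then 67x_1 ≡ 67x_2 (mod 125). Because gcd(67, 125) = 1, we may cancel 67 to get x_1 ≡ x_2 (mod 125).
Therefore φ is injective.
We now compute 67⁻¹ mod 125 explicitly. Euclid's algorithm: 125 = 1·67 + 58, 67 = 1·58 + 9, 58 = 6·9 + 4, 9 = 2·4 + 1; back-substituting gives 1 = 28·67 − 15·125, so 67⁻¹ ≡ 28 (mod 125).
Since φ is injective, we find φ⁻¹(43): we need 67x ≡ 43 − 83 ≡ 85 (mod 125). Using 67⁻¹ = 28: x ≡ 28·85 = 2380 = 19·125 + 5, so x = 5.
Check: φ(5) = 67·5 + 83 = 418 = 3·125 + 43 ≡ 43 (mod 125).

5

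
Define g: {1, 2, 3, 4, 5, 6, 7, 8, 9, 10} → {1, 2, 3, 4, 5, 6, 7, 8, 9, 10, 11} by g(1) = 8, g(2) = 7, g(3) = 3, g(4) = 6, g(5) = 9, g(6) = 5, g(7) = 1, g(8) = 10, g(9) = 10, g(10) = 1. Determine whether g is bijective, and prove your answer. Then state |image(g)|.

g(8) = 10 = g(9) with 8 ≠ 9, so g is not injective, hence not bijective.
The image of g is {1, 3, 5, 6, 7, 8, 9, 10}, which has 8 elements.

8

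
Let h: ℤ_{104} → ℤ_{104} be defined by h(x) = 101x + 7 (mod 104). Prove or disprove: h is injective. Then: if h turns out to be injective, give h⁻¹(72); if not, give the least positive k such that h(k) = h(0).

If h(x_1) = h(x_2), then 101x_1 ≡ 101x_2 (mod 104). Because gcd(101, 104) = 1, we may cancel 101 to get x_1 ≡ x_2 (mod 104).
So h is injective.
We now compute 101⁻¹ mod 104 explicitly. Euclid's algorithm: 104 = 1·101 + 3, 101 = 33·3 + 2, 3 = 1·2 + 1; back-substituting gives 1 = 69·101 − 67·104, so 101⁻¹ ≡ 69 (mod 104).
Since h is injective, we find h⁻¹(72): we need 101x ≡ 72 − 7 ≡ 65 (mod 104). Using 101⁻¹ = 69: x ≡ 69·65 = 4485 = 43·104 + 13, so x = 13.
Check: h(13) = 101·13 + 7 = 1320 = 12·104 + 72 ≡ 72 (mod 104).

13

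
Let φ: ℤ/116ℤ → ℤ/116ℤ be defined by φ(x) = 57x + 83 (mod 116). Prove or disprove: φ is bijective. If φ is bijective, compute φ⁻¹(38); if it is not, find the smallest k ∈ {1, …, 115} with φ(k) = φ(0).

If φ(s) = φ(t), then 57s ≡ 57t (mod 116). Because gcd(57, 116) = 1, we may cancel 57 to get s ≡ t (mod 116).
We now compute 57⁻¹ mod 116 explicitly. Euclid's algorithm: 116 = 2·57 + 2, 57 = 28·2 + 1; back-substituting gives 1 = 57·57 − 28·116, so 57⁻¹ ≡ 57 (mod 116).
For any y ∈ ℤ/116ℤ, x = 57(y − 83) mod 116 satisfies φ(x) = 57·57(y − 83) + 83 ≡ y (since 57·57 ≡ 1 mod 116). So every y has a preimage.
Therefore φ is bijective.
Since φ is bijective, we find φ⁻¹(38): we need 57x ≡ 38 − 83 ≡ 71 (mod 116). Using 57⁻¹ = 57: x ≡ 57·71 = 4047 = 34·116 + 103, so x = 103.
Check: φ(103) = 57·103 + 83 = 5954 = 51·116 + 38 ≡ 38 (mod 116).

103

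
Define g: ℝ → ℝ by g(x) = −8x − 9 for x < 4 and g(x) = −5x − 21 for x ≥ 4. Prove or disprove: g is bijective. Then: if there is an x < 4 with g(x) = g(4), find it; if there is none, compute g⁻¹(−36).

27/8

Both pieces are strictly decreasing (slopes −8 and −5), so each is injective on its own interval.
The left piece maps (−∞, 4) onto (−41, ∞); the right piece maps [4, ∞) onto (−∞, −41].
Since −41 = −41, the images partition ℝ: g is injective and surjective, hence bijective.
Because the two images are disjoint, no x < 4 has g(x) = g(4), so we compute g⁻¹(−36): −36 lies in (−41, ∞), so solve −8x − 9 = −36: x = (−36 + 9)/(−8) = 27/8.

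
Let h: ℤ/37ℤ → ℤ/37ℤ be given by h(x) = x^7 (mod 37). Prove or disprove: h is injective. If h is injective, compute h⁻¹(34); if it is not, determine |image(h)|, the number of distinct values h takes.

Since 37 is prime, the nonzero elements of ℤ/37ℤ form a cyclic group of order 36.
As gcd(7, 36) = 1, raising to the 7th power is a bijection on this group: if u^7 ≡ v^7 then (uv^{−1})^7 = 1, and the only element of order dividing gcd(7, 36) = 1 is 1, so u = v.
With h(0) = 0 this makes h injective on all of ℤ/37ℤ, hence bijective (finite equal-size domain and codomain). In particular h is injective.
Since h is injective, we find the preimage of 34. The inverse of x ↦ x^7 on (ℤ/37ℤ)^× is x ↦ x^31, because 7·31 = 217 = 6·36 + 1 ≡ 1 (mod 36) and x^{36} = 1 for x ≠ 0 (Fermat). So h⁻¹(34) = 34^31 mod 37.
Repeated squaring mod 37: 34^1 ≡ 34, 34^2 ≡ 34² = 1156 ≡ 9, 34^4 ≡ 9² = 81 ≡ 7, 34^8 ≡ 7² = 49 ≡ 12, 34^16 ≡ 12² = 144 ≡ 33. Since 31 = 16 + 8 + 4 + 2 + 1, 34^31 ≡ 33·12·7·9·34: 33·12 = 396 ≡ 26, then 26·7 = 182 ≡ 34, then 34·9 = 306 ≡ 10, then 10·34 = 340 ≡ 7. So 34^31 ≡ 7 (mod 37).
Hence h⁻¹(34) = 7.

7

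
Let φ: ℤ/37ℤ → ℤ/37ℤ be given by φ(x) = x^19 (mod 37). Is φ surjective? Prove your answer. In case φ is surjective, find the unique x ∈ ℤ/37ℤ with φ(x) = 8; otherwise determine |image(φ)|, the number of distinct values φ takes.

29

Since 37 is prime, the nonzero elements of ℤ/37ℤ form a cyclic group of order 36.
As gcd(19, 36) = 1, raising to the 19th power is a bijection on this group: if s^19 ≡ t^19 then (st^{−1})^19 = 1, and the only element of order dividing gcd(19, 36) = 1 is 1, so s = t.
With φ(0) = 0 this makes φ injective on all of ℤ/37ℤ, hence bijective (finite equal-size domain and codomain). In particular φ is surjective.
Since φ is surjective, we find the preimage of 8. The inverse of x ↦ x^19 on (ℤ/37ℤ)^× is x ↦ x^19, because 19·19 = 361 = 10·36 + 1 ≡ 1 (mod 36) and x^{36} = 1 for x ≠ 0 (Fermat). So φ⁻¹(8) = 8^19 mod 37.
Repeated squaring mod 37: 8^1 ≡ 8, 8^2 ≡ 8² = 64 ≡ 27, 8^4 ≡ 27² = 729 ≡ 26, 8^8 ≡ 26² = 676 ≡ 10, 8^16 ≡ 10² = 100 ≡ 26. Since 19 = 16 + 2 + 1, 8^19 ≡ 26·27·8: 26·27 = 702 ≡ 36, then 36·8 = 288 ≡ 29. So 8^19 ≡ 29 (mod 37).
Hence φ⁻¹(8) = 29.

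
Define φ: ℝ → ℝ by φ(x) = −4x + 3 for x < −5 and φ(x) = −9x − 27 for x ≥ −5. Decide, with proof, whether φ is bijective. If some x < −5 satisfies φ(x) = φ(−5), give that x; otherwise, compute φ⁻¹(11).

Both pieces are strictly decreasing (slopes −4 and −9), so each is injective on its own interval.
The left piece maps (−∞, −5) onto (23, ∞); the right piece maps [−5, ∞) onto (−∞, 18].
The images leave a gap (23 has no preimage), so φ is not surjective, hence not bijective.
Because the two images are disjoint, no x < −5 has φ(x) = φ(−5), so we compute φ⁻¹(11): 11 lies in (−∞, 18], so solve −9x − 27 = 11: x = (11 + 27)/(−9) = −38/9.

-38/9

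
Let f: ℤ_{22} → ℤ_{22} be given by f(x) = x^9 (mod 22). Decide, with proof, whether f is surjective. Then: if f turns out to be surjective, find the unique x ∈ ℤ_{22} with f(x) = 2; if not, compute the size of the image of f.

Computing x^9 mod 22 for each x (by repeated squaring, reducing mod 22 at every step), the values f(0), f(1), …, f(21) are: 0, 1, 6, 15, 14, 9, 2, 19, 18, 5, 10, 11, 12, 17, 4, 3, 20, 13, 8, 7, 16, 21.
Every element of ℤ_{22} appears exactly once in this list, so f is a bijection, and in particular surjective.
Since f is surjective, we read off the preimage of 2 from the same table: f(6) = 2, so f⁻¹(2) = 6.

6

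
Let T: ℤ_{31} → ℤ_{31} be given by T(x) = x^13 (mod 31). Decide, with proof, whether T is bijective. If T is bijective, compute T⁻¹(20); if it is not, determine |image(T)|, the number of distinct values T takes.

18

Since 31 is prime, the nonzero elements of ℤ_{31} form a cyclic group of order 30.
As gcd(13, 30) = 1, raising to the 13th power is a bijection on this group: if u^13 ≡ v^13 then (uv^{−1})^13 = 1, and the only element of order dividing gcd(13, 30) = 1 is 1, so u = v.
With T(0) = 0 this makes T injective on all of ℤ_{31}, hence bijective (finite equal-size domain and codomain). In particular T is bijective.
Since T is bijective, we find the preimage of 20. The inverse of x ↦ x^13 on (ℤ_{31})^× is x ↦ x^7, because 13·7 = 91 = 3·30 + 1 ≡ 1 (mod 30) and x^{30} = 1 for x ≠ 0 (Fermat). So T⁻¹(20) = 20^7 mod 31.
Repeated squaring mod 31: 20^1 ≡ 20, 20^2 ≡ 20² = 400 ≡ 28, 20^4 ≡ 28² = 784 ≡ 9. Since 7 = 4 + 2 + 1, 20^7 ≡ 9·28·20: 9·28 = 252 ≡ 4, then 4·20 = 80 ≡ 18. So 20^7 ≡ 18 (mod 31).
Hence T⁻¹(20) = 18.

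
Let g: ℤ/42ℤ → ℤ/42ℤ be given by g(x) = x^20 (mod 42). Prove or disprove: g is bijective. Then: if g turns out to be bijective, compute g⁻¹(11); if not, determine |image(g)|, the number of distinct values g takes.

16

g(4): Repeated squaring mod 42: 4^1 ≡ 4, 4^2 ≡ 4² = 16, 4^4 ≡ 16² = 256 ≡ 4, 4^8 ≡ 4² = 16, 4^16 ≡ 16² = 256 ≡ 4. Since 20 = 16 + 4, 4^20 ≡ 4·4: 4·4 = 16. So 4^20 ≡ 16 (mod 42).
g(10): Repeated squaring mod 42: 10^1 ≡ 10, 10^2 ≡ 10² = 100 ≡ 16, 10^4 ≡ 16² = 256 ≡ 4, 10^8 ≡ 4² = 16, 10^16 ≡ 16² = 256 ≡ 4. Since 20 = 16 + 4, 10^20 ≡ 4·4: 4·4 = 16. So 10^20 ≡ 16 (mod 42).
So g(4) = g(10) = 16 while 4 ≠ 10, thus g is not injective, hence not bijective.
Since g is not bijective, we determine |image(g)|. Computing x^20 mod 42 for each x (by repeated squaring, reducing mod 42 at every step), the values g(0), g(1), …, g(41) are: 0, 1, 4, 9, 16, 25, 36, 7, 22, 39, 16, 37, 18, 1, 28, 15, 4, 37, 30, 25, 22, 21, 22, 25, 30, 37, 4, 15, 28, 1, 18, 37, 16, 39, 22, 7, 36, 25, 16, 9, 4, 1.
The distinct values are {0, 1, 4, 7, 9, 15, 16, 18, 21, 22, 25, 28, 30, 36, 37, 39}; there are 16 of them.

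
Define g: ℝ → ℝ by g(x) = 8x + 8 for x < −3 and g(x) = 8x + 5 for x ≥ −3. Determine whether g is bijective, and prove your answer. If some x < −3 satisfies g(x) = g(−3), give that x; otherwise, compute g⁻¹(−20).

-27/8

Both pieces are strictly increasing (slopes 8 and 8), so each is injective on its own interval.
The left piece maps (−∞, −3) onto (−∞, −16); the right piece maps [−3, ∞) onto [−19, ∞).
These images overlap. In particular g(−3) = −19 (right piece), and solving 8x + 8 = −19 on the left piece gives x = −27/8 < −3.
So g(−27/8) = g(−3) with −27/8 ≠ −3, and g is not injective, hence not bijective. This x = −27/8 is the requested value below −3.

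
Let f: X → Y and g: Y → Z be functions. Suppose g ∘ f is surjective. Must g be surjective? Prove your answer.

Let c ∈ Z. Since g ∘ f is surjective, some a ∈ X has g(f(a)) = c. Then b = f(a) ∈ Y satisfies g(b) = c. So g is surjective.

surjective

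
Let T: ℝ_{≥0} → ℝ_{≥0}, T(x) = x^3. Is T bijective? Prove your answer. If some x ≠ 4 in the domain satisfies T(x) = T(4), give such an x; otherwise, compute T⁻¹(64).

4

On ℝ_{≥0}, x ↦ x^3 is strictly increasing (injective) and for any y ∈ ℝ_{≥0} the 3rd root y^{1/3} lies in ℝ_{≥0} (surjective). So T is bijective.
Since x ↦ x^3 is strictly increasing on ℝ_{≥0}, it is injective there, so no x ≠ 4 in the domain has T(x) = T(4). We therefore compute T⁻¹(64) = 64^{1/3} = 4 (indeed 4^3 = 64).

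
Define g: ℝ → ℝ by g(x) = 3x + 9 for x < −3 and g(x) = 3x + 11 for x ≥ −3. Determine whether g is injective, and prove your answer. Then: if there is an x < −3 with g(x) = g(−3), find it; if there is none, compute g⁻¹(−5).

-14/3

Both pieces are strictly increasing (slopes 3 and 3), so each is injective on its own interval.
The left piece maps (−∞, −3) onto (−∞, 0); the right piece maps [−3, ∞) onto [2, ∞).
These images are disjoint, so no value is attained by both pieces. Therefore g is injective.
Because the two images are disjoint, no x < −3 has g(x) = g(−3), so we compute g⁻¹(−5): −5 lies in (−∞, 0), so solve 3x + 9 = −5: x = (−5 − 9)/3 = −14/3.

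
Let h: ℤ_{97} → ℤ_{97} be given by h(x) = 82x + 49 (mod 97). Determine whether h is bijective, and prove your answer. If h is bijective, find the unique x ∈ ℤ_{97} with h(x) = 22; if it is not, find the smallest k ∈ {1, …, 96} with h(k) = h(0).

If h(u) = h(v), then 82u ≡ 82v (mod 97). Because gcd(82, 97) = 1, we may cancel 82 to get u ≡ v (mod 97).
We now compute 82⁻¹ mod 97 explicitly. Euclid's algorithm: 97 = 1·82 + 15, 82 = 5·15 + 7, 15 = 2·7 + 1; back-substituting gives 1 = 84·82 − 71·97, so 82⁻¹ ≡ 84 (mod 97).
Then y ↦ 84(y − 49) is a two-sided inverse to h, so every y ∈ ℤ_{97} has a preimage.
Hence h is bijective.
Since h is bijective, we find h⁻¹(22): we need 82x ≡ 22 − 49 ≡ 70 (mod 97). Using 82⁻¹ = 84: x ≡ 84·70 = 5880 = 60·97 + 60, so x = 60.
Check: h(60) = 82·60 + 49 = 4969 = 51·97 + 22 ≡ 22 (mod 97).

60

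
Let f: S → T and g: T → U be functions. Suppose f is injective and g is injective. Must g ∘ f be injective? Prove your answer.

injective

Suppose (g ∘ f)(u) = (g ∘ f)(v), i.e. g(f(u)) = g(f(v)).
Since g is injective, f(u) = f(v). Since f is injective, u = v. So g ∘ f is injective.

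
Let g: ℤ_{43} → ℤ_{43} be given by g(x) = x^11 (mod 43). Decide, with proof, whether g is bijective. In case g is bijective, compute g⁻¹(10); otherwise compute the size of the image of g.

14

Since 43 is prime, the nonzero elements of ℤ_{43} form a cyclic group of order 42.
As gcd(11, 42) = 1, raising to the 11th power is a bijection on this group: if u^11 ≡ v^11 then (uv^{−1})^11 = 1, and the only element of order dividing gcd(11, 42) = 1 is 1, so u = v.
With g(0) = 0 this makes g injective on all of ℤ_{43}, hence bijective (finite equal-size domain and codomain). In particular g is bijective.
Since g is bijective, we find the preimage of 10. The inverse of x ↦ x^11 on (ℤ_{43})^× is x ↦ x^23, because 11·23 = 253 = 6·42 + 1 ≡ 1 (mod 42) and x^{42} = 1 for x ≠ 0 (Fermat). So g⁻¹(10) = 10^23 mod 43.
Repeated squaring mod 43: 10^1 ≡ 10, 10^2 ≡ 10² = 100 ≡ 14, 10^4 ≡ 14² = 196 ≡ 24, 10^8 ≡ 24² = 576 ≡ 17, 10^16 ≡ 17² = 289 ≡ 31. Since 23 = 16 + 4 + 2 + 1, 10^23 ≡ 31·24·14·10: 31·24 = 744 ≡ 13, then 13·14 = 182 ≡ 10, then 10·10 = 100 ≡ 14. So 10^23 ≡ 14 (mod 43).
Hence g⁻¹(10) = 14.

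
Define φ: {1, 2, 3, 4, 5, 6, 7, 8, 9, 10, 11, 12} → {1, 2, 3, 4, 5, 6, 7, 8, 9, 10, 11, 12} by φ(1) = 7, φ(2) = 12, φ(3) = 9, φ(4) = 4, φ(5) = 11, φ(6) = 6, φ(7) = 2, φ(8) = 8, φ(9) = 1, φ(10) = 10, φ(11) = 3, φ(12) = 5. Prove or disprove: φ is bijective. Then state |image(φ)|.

The values 7, 12, 9, 4, 11, 6, 2, 8, 1, 10, 3, 5 are a permutation of {1, 2, 3, 4, 5, 6, 7, 8, 9, 10, 11, 12}: each element appears exactly once.
So φ is injective and surjective, hence bijective.
The image of φ is {1, 2, 3, 4, 5, 6, 7, 8, 9, 10, 11, 12}, which has 12 elements.

12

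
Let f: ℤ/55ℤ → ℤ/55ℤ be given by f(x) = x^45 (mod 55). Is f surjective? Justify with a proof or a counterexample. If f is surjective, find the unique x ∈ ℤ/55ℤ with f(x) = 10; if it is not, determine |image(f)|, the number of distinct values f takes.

f(2): Repeated squaring mod 55: 2^1 ≡ 2, 2^2 ≡ 2² = 4, 2^4 ≡ 4² = 16, 2^8 ≡ 16² = 256 ≡ 36, 2^16 ≡ 36² = 1296 ≡ 31, 2^32 ≡ 31² = 961 ≡ 26. Since 45 = 32 + 8 + 4 + 1, 2^45 ≡ 26·36·16·2: 26·36 = 936 ≡ 1, then 1·16 = 16, then 16·2 = 32. So 2^45 ≡ 32 (mod 55).
f(7): Repeated squaring mod 55: 7^1 ≡ 7, 7^2 ≡ 7² = 49, 7^4 ≡ 49² = 2401 ≡ 36, 7^8 ≡ 36² = 1296 ≡ 31, 7^16 ≡ 31² = 961 ≡ 26, 7^32 ≡ 26² = 676 ≡ 16. Since 45 = 32 + 8 + 4 + 1, 7^45 ≡ 16·31·36·7: 16·31 = 496 ≡ 1, then 1·36 = 36, then 36·7 = 252 ≡ 32. So 7^45 ≡ 32 (mod 55).
So f(2) = f(7) = 32 while 2 ≠ 7, therefore f is not injective.
A non-injective map from the 55-element set ℤ/55ℤ to itself takes at most 54 distinct values, so it cannot be surjective. Thus f is not surjective.
Since f is not surjective, we determine |image(f)|. Computing x^45 mod 55 for each x (by repeated squaring, reducing mod 55 at every step), the values f(0), f(1), …, f(54) are: 0, 1, 32, 23, 34, 45, 21, 32, 43, 34, 10, 11, 12, 43, 34, 45, 1, 32, 43, 54, 45, 21, 22, 23, 54, 45, 1, 12, 43, 54, 10, 1, 32, 33, 34, 10, 1, 12, 23, 54, 10, 21, 12, 43, 44, 45, 21, 12, 23, 34, 10, 21, 32, 23, 54.
The distinct values are {0, 1, 10, 11, 12, 21, 22, 23, 32, 33, 34, 43, 44, 45, 54}; there are 15 of them.

15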